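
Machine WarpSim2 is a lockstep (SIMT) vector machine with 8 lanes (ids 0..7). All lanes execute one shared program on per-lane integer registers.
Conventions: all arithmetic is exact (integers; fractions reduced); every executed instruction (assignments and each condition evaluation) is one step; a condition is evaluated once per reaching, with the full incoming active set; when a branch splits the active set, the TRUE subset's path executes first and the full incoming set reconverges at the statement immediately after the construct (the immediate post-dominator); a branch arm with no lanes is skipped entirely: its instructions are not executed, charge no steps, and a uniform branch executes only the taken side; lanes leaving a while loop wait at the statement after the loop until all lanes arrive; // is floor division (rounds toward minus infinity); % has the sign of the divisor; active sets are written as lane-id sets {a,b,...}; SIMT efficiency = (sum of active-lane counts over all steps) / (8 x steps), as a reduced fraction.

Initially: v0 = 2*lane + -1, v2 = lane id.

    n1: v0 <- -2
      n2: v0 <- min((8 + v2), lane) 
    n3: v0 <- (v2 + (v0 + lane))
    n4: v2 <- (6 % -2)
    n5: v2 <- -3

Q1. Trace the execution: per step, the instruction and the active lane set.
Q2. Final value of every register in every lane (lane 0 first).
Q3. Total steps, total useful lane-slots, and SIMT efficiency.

step 0: v0 <- -2                     {0,1,2,3,4,5,6,7}
step 1: v0 <- min((8 + v2), lane)    {0,1,2,3,4,5,6,7}
step 2: v0 <- (v2 + (v0 + lane))     {0,1,2,3,4,5,6,7}
step 3: v2 <- (6 % -2)               {0,1,2,3,4,5,6,7}
step 4: v2 <- -3                     {0,1,2,3,4,5,6,7}

Answer: 5 steps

v0: 0,3,6,9,12,15,18,21
v2: -3,-3,-3,-3,-3,-3,-3,-3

steps = 5; useful = 40; efficiency = 40/40 = 1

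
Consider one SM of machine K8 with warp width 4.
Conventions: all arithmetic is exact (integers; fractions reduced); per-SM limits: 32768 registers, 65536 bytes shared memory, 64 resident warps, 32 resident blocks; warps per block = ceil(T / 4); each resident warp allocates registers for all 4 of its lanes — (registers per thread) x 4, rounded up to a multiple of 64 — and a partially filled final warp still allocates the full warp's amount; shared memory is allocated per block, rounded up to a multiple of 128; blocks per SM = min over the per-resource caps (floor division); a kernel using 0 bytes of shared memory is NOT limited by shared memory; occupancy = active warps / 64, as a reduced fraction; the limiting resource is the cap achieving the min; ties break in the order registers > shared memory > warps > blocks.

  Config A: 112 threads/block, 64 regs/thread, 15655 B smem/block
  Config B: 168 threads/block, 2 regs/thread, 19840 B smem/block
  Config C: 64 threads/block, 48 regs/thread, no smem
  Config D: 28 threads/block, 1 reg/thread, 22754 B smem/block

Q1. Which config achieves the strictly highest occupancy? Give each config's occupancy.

occupancies: A 7/8, B 21/32, C 1, D 7/32

Answer: C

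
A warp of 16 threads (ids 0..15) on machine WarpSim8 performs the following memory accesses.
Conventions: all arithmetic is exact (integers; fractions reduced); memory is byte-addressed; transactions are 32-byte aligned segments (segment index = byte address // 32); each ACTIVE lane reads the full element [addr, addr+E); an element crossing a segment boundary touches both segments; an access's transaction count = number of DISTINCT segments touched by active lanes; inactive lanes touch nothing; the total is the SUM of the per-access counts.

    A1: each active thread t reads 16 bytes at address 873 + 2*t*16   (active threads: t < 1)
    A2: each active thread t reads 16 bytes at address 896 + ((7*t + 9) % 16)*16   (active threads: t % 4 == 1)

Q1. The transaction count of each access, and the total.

A1: 1 transaction
A2: 4 transactions

Answer: 1,4; total 5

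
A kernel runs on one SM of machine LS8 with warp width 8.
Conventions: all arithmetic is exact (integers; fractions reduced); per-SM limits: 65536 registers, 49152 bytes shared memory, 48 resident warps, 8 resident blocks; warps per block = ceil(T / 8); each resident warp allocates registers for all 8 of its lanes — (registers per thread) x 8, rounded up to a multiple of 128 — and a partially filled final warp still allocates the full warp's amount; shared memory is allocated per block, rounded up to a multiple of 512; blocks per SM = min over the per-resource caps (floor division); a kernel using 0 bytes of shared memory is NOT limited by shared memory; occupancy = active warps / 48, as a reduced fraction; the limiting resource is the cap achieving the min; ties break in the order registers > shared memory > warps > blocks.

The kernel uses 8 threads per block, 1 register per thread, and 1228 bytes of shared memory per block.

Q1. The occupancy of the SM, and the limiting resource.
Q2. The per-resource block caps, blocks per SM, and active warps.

Answer: occupancy 1/6, limited by blocks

registers: 512 blocks
shared memory: 32 blocks
warps: 48 blocks
blocks: 8 blocks

Answer: 8 blocks, 8 active warps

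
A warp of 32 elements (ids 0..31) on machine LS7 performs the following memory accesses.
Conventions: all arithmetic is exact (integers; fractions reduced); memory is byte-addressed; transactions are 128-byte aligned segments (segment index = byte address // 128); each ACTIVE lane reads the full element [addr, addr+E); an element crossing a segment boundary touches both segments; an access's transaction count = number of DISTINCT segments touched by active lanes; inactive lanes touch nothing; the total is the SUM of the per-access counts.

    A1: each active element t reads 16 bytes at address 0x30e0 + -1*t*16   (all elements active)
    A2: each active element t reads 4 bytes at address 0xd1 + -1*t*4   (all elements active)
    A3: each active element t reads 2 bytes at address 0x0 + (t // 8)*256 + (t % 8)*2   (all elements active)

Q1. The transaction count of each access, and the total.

A1: 5 transactions
A2: 2 transactions
A3: 4 transactions

Answer: 5,2,4; total 11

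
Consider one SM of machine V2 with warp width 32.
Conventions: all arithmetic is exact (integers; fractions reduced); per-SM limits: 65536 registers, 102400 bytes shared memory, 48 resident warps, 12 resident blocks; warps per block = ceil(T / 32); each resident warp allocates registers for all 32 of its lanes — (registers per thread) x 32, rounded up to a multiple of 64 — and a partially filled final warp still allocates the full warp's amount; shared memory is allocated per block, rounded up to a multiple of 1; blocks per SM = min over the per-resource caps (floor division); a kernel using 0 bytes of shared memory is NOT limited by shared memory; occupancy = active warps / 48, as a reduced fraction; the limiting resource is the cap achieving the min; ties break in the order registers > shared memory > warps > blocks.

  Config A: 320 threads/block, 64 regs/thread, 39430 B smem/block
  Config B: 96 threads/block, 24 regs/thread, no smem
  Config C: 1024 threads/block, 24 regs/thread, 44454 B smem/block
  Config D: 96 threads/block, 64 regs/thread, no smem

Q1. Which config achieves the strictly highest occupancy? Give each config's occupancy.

occupancies: A 5/12, B 3/4, C 2/3, D 5/8

Answer: B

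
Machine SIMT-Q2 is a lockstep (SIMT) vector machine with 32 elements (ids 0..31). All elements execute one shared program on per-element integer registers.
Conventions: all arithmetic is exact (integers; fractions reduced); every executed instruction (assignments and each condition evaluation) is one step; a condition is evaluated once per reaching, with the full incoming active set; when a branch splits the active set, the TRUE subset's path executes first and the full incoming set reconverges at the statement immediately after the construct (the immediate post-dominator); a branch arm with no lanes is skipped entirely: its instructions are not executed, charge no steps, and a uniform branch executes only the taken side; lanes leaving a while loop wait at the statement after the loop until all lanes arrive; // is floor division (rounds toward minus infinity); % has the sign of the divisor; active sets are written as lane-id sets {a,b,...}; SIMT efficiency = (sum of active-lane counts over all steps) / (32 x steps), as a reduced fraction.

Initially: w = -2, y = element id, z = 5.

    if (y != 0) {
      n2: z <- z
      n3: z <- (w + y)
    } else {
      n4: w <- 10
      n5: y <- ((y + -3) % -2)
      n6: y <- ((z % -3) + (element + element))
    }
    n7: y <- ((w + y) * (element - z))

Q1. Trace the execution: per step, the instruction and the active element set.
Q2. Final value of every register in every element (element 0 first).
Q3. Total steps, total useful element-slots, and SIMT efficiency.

step 0: eval (y != 0)                {0,1,2,3,4,5,6,7,8,9,10,11,12,13,14,15,16,17,18,19,20,21,22,23,24,25,26,27,28,29,30,31}
step 1: z <- z                       {1,2,3,4,5,6,7,8,9,10,11,12,13,14,15,16,17,18,19,20,21,22,23,24,25,26,27,28,29,30,31}
step 2: z <- (w + y)                 {1,2,3,4,5,6,7,8,9,10,11,12,13,14,15,16,17,18,19,20,21,22,23,24,25,26,27,28,29,30,31}
step 3: w <- 10                      {0}
step 4: y <- ((y + -3) % -2)         {0}
step 5: y <- ((z % -3) + (element + element)) {0}
step 6: y <- ((w + y) * (element - z)) {0,1,2,3,4,5,6,7,8,9,10,11,12,13,14,15,16,17,18,19,20,21,22,23,24,25,26,27,28,29,30,31}

Answer: 7 steps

w: 10,-2,-2,-2,-2,-2,-2,-2,-2,-2,-2,-2,-2,-2,-2,-2,-2,-2,-2,-2,-2,-2,-2,-2,-2,-2,-2,-2,-2,-2,-2,-2
y: -45,-2,0,2,4,6,8,10,12,14,16,18,20,22,24,26,28,30,32,34,36,38,40,42,44,46,48,50,52,54,56,58
z: 5,-1,0,1,2,3,4,5,6,7,8,9,10,11,12,13,14,15,16,17,18,19,20,21,22,23,24,25,26,27,28,29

steps = 7; useful = 129; efficiency = 129/224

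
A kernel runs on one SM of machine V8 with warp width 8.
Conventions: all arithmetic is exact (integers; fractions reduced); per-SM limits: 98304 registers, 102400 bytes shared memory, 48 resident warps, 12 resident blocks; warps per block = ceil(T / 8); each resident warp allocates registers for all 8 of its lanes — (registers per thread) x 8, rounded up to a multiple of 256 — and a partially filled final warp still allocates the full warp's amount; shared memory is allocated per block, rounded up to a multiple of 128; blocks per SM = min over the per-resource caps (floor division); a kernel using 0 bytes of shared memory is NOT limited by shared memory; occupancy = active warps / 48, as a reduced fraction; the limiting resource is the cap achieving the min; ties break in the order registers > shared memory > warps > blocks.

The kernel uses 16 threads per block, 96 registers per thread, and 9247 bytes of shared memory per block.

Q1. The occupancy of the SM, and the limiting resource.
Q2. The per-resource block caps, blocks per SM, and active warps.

Answer: occupancy 5/12, limited by shared memory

registers: 64 blocks
shared memory: 10 blocks
warps: 24 blocks
blocks: 12 blocks

Answer: 10 blocks, 20 active warps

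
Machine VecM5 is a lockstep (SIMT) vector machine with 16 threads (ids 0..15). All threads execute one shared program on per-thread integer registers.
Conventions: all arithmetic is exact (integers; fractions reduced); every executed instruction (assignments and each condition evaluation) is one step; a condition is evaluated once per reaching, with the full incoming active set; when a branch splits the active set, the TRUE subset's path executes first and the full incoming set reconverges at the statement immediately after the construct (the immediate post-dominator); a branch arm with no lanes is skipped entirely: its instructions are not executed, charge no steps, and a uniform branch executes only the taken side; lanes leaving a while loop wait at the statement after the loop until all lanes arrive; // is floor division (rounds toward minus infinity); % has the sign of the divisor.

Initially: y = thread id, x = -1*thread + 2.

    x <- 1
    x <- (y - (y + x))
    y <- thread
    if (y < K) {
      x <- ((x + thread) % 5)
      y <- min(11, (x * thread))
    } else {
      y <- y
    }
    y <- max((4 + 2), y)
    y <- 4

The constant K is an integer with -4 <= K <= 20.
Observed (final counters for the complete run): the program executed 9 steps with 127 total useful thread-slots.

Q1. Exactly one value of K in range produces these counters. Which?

Answer: K = 15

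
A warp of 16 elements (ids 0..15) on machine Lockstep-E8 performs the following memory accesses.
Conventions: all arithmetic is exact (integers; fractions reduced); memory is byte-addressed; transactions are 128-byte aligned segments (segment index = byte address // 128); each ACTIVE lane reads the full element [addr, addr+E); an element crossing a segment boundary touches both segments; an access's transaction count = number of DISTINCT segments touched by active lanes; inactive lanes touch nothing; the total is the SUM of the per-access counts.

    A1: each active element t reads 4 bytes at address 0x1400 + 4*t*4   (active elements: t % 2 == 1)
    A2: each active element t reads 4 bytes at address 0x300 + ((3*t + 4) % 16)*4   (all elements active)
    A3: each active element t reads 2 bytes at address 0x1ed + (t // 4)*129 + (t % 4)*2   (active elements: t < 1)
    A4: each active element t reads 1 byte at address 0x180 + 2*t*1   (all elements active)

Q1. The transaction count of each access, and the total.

A1: 2 transactions
A2: 1 transaction
A3: 1 transaction
A4: 1 transaction

Answer: 2,1,1,1; total 5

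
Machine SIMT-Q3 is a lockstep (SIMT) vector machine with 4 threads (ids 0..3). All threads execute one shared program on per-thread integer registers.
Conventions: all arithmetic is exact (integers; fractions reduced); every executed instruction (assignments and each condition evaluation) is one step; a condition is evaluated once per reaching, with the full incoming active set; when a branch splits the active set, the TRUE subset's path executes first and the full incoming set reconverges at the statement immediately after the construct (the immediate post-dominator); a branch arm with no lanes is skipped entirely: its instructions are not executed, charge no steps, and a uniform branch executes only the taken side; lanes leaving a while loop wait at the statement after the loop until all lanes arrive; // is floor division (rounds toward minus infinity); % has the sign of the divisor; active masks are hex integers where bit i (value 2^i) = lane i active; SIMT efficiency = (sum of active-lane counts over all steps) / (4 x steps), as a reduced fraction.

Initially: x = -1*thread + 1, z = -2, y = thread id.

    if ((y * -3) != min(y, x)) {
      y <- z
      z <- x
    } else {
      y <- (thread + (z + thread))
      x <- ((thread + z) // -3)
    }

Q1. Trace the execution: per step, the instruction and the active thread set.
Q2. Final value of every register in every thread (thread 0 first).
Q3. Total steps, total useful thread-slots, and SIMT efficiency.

step 0: eval ((y * -3) != min(y, x)) 0xf
step 1: y <- z                       0xe
step 2: z <- x                       0xe
step 3: y <- (thread + (z + thread)) 0x1
step 4: x <- ((thread + z) // -3)    0x1

Answer: 5 steps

x: 0,0,-1,-2
z: -2,0,-1,-2
y: -2,-2,-2,-2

steps = 5; useful = 12; efficiency = 12/20 = 3/5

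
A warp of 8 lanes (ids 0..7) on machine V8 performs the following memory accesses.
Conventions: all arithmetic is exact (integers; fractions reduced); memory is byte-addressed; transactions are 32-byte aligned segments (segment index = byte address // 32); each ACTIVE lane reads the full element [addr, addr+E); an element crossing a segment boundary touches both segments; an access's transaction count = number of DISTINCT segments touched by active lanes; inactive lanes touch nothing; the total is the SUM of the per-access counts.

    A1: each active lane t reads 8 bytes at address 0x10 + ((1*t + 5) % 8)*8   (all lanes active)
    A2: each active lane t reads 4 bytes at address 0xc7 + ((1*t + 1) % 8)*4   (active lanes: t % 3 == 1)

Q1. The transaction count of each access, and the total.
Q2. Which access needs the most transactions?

A1: 3 transactions
A2: 1 transaction

Answer: 3,1; total 4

Answer: A1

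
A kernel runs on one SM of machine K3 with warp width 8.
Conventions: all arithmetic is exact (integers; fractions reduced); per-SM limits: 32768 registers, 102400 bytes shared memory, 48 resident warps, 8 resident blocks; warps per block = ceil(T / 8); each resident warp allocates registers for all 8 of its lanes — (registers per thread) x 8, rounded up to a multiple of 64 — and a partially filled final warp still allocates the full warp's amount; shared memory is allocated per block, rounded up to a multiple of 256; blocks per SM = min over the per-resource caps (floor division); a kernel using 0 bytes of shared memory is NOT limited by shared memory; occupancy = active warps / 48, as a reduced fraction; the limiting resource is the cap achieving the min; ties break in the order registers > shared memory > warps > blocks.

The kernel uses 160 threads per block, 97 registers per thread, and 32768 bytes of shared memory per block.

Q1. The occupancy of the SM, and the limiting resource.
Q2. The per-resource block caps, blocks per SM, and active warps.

Answer: occupancy 5/12, limited by registers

registers: 1 block
shared memory: 3 blocks
warps: 2 blocks
blocks: 8 blocks

Answer: 1 block, 20 active warps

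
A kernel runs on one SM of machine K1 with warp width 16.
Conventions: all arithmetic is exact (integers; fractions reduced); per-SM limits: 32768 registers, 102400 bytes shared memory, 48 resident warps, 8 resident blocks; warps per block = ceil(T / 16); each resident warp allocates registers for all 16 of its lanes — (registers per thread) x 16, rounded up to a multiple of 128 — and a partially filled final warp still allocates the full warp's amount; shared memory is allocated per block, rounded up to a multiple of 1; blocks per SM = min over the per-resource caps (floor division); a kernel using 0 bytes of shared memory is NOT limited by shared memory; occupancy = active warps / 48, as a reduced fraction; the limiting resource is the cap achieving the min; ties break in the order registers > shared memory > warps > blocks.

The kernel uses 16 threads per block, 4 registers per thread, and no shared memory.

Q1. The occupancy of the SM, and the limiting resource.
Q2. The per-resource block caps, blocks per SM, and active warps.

Answer: occupancy 1/6, limited by blocks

registers: 256 blocks
shared memory: no limit (kernel uses none)
warps: 48 blocks
blocks: 8 blocks

Answer: 8 blocks, 8 active warps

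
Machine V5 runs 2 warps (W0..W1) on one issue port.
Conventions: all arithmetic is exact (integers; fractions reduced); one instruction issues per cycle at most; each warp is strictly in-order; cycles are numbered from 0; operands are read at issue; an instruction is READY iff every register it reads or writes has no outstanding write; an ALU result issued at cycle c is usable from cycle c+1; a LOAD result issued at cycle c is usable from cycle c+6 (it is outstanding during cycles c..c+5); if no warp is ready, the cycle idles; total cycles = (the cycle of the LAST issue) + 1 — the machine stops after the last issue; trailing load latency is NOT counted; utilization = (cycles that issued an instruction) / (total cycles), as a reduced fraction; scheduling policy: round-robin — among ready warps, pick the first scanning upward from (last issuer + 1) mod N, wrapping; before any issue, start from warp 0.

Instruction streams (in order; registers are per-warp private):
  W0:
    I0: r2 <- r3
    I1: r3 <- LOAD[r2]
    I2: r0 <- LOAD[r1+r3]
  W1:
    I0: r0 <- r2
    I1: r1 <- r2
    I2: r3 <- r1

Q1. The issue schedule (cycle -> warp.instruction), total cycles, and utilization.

cycle 0: W0.I0
cycle 1: W1.I0
cycle 2: W0.I1
cycle 3: W1.I1
cycle 4: W1.I2
cycle 5: idle
cycle 6: idle
cycle 7: idle
cycle 8: W0.I2

Answer: 9 cycles, utilization 2/3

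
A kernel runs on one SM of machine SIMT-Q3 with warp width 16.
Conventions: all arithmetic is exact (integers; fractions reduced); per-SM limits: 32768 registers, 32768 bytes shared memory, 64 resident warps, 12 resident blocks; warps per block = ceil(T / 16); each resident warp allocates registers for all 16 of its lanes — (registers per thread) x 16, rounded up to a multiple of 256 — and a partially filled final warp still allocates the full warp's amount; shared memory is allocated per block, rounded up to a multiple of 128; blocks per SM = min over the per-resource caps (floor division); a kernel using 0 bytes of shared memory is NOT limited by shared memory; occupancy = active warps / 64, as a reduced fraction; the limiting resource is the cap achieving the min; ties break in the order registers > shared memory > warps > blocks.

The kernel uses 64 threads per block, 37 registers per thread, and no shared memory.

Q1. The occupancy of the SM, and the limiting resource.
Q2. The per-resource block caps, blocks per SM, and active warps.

Answer: occupancy 5/8, limited by registers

registers: 10 blocks
shared memory: no limit (kernel uses none)
warps: 16 blocks
blocks: 12 blocks

Answer: 10 blocks, 40 active warps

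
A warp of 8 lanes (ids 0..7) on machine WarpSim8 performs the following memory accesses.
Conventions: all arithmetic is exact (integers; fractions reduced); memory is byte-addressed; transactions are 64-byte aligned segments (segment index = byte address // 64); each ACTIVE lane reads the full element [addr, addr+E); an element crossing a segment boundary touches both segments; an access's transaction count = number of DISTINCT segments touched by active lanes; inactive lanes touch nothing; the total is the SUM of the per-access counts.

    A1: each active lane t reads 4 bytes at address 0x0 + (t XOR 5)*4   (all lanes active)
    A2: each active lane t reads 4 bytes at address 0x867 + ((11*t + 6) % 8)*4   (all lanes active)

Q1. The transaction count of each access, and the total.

A1: 1 transaction
A2: 2 transactions

Answer: 1,2; total 3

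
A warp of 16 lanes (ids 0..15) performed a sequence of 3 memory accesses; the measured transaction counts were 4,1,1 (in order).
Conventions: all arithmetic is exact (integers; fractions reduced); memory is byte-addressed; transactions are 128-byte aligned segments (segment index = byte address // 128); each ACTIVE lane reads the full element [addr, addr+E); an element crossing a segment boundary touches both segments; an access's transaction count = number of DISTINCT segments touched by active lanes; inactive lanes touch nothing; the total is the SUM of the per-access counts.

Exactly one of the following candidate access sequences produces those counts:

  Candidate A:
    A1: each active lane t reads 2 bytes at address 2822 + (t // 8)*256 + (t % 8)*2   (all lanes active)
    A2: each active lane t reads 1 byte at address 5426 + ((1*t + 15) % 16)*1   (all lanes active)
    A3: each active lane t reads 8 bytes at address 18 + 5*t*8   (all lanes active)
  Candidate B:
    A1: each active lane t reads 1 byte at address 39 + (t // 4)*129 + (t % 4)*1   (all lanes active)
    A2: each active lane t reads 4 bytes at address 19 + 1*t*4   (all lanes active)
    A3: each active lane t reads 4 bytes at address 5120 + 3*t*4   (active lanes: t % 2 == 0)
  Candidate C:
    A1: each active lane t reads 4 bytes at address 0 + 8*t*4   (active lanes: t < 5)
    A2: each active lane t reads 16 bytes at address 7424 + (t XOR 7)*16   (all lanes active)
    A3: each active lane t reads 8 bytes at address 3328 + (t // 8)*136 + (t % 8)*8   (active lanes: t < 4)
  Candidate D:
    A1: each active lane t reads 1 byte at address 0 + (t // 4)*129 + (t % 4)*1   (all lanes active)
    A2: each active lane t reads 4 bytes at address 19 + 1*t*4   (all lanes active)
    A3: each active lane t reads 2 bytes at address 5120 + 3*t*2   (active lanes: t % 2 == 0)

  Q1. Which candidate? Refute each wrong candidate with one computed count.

A: A1 gives 2 transactions, not 4
B: A3 gives 2 transactions, not 1
C: A1 gives 2 transactions, not 4
D: all counts match (4,1,1)

Answer: D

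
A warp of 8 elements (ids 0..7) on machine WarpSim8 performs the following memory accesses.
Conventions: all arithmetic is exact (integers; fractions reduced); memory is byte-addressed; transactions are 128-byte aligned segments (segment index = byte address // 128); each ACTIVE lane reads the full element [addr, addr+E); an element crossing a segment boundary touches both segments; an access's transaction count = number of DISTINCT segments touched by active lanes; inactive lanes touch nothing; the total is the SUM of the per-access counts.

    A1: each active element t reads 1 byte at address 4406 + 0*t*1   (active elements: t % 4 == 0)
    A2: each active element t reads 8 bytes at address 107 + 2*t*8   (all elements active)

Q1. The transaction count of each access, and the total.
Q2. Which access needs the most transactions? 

A1: 1 transaction
A2: 2 transactions

Answer: 1,2; total 3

Answer: A2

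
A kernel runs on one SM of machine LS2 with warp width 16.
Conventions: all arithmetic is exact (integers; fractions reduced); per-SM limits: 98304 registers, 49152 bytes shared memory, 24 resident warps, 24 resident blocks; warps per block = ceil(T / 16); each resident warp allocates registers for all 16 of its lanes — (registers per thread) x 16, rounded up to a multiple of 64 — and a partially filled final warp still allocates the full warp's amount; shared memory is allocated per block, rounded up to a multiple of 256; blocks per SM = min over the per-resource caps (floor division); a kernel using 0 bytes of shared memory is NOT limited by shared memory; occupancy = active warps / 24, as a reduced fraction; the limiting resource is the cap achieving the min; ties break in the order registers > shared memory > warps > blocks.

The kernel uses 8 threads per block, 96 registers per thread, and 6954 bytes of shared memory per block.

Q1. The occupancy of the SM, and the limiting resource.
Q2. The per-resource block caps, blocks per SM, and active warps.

Answer: occupancy 1/4, limited by shared memory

registers: 64 blocks
shared memory: 6 blocks
warps: 24 blocks
blocks: 24 blocks

Answer: 6 blocks, 6 active warps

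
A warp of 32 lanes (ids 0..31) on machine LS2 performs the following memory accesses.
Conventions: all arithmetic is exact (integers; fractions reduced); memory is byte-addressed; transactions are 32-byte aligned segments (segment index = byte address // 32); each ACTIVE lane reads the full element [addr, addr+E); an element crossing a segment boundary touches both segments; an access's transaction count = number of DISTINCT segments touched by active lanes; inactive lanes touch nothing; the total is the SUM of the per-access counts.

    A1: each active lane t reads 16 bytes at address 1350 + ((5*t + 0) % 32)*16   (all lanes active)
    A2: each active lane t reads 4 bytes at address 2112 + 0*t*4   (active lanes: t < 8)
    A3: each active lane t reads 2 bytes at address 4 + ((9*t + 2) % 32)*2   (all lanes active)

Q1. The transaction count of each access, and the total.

A1: 17 transactions
A2: 1 transaction
A3: 3 transactions

Answer: 17,1,3; total 21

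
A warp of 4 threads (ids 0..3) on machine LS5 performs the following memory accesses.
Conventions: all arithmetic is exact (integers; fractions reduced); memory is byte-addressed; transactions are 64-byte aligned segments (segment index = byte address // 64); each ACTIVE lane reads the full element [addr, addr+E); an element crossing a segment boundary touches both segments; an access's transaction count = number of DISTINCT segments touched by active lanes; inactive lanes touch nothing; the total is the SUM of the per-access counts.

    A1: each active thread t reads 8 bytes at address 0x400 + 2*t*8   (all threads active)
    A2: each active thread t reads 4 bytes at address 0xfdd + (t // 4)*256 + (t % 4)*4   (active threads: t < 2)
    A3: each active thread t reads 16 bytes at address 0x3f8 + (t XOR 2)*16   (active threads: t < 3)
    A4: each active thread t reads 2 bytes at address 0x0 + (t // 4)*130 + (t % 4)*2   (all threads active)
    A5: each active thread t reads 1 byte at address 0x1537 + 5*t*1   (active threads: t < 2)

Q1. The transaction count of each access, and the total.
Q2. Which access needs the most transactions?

A1: 1 transaction
A2: 1 transaction
A3: 2 transactions
A4: 1 transaction
A5: 1 transaction

Answer: 1,1,2,1,1; total 6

Answer: A3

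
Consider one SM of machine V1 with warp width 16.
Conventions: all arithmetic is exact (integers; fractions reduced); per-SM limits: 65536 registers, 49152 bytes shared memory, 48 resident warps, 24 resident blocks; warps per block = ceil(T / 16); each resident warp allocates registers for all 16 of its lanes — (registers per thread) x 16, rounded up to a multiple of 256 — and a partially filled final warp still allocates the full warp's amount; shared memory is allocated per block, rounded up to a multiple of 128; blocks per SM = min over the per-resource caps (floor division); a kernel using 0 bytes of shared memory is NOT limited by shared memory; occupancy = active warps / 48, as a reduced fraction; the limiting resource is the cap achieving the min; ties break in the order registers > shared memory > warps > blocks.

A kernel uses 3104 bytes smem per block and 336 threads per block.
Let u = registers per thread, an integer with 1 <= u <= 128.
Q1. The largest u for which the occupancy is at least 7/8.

Answer: u = 96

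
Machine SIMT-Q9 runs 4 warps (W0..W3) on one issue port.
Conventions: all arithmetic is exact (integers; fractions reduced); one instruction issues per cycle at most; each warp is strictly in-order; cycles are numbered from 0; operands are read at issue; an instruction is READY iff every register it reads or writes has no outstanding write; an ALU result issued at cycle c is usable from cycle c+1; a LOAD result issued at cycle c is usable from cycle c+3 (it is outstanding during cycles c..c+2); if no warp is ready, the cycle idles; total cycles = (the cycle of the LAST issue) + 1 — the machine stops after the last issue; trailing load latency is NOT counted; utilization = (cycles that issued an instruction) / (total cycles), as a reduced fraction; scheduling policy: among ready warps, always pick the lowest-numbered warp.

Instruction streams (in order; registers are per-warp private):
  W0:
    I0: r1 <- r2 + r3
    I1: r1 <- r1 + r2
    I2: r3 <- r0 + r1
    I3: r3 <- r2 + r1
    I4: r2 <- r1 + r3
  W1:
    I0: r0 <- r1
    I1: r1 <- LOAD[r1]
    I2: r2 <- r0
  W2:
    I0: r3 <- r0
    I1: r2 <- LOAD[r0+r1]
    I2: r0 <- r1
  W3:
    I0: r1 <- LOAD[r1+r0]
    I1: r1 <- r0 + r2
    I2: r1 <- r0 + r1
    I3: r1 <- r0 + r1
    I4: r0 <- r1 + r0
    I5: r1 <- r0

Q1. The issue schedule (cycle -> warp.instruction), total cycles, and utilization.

cycle 0: W0.I0
cycle 1: W0.I1
cycle 2: W0.I2
cycle 3: W0.I3
cycle 4: W0.I4
cycle 5: W1.I0
cycle 6: W1.I1
cycle 7: W1.I2
cycle 8: W2.I0
cycle 9: W2.I1
cycle 10: W2.I2
cycle 11: W3.I0
cycle 12: idle
cycle 13: idle
cycle 14: W3.I1
cycle 15: W3.I2
cycle 16: W3.I3
cycle 17: W3.I4
cycle 18: W3.I5

Answer: 19 cycles, utilization 17/19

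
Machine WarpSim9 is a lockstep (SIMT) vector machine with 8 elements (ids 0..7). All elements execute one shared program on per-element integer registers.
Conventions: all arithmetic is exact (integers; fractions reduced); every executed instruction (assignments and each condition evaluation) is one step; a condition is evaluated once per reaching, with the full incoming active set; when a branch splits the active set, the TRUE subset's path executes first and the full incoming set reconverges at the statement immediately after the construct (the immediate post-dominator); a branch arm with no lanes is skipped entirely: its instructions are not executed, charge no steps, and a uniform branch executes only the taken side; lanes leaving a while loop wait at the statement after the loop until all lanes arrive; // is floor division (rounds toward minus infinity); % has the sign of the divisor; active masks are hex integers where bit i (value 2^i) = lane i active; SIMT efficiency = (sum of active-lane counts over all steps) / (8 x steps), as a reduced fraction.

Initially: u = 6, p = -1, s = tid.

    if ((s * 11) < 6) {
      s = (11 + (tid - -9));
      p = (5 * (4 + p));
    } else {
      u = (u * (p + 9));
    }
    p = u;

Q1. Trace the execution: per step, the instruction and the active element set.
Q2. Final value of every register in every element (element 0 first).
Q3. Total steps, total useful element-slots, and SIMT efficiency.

step 0: eval ((s * 11) < 6)          0xff
step 1: s <- (11 + (tid - -9))       0x01
step 2: p <- (5 * (4 + p))           0x01
step 3: u <- (u * (p + 9))           0xfe
step 4: p <- u                       0xff

Answer: 5 steps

u: 6,48,48,48,48,48,48,48
p: 6,48,48,48,48,48,48,48
s: 20,1,2,3,4,5,6,7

steps = 5; useful = 25; efficiency = 25/40 = 5/8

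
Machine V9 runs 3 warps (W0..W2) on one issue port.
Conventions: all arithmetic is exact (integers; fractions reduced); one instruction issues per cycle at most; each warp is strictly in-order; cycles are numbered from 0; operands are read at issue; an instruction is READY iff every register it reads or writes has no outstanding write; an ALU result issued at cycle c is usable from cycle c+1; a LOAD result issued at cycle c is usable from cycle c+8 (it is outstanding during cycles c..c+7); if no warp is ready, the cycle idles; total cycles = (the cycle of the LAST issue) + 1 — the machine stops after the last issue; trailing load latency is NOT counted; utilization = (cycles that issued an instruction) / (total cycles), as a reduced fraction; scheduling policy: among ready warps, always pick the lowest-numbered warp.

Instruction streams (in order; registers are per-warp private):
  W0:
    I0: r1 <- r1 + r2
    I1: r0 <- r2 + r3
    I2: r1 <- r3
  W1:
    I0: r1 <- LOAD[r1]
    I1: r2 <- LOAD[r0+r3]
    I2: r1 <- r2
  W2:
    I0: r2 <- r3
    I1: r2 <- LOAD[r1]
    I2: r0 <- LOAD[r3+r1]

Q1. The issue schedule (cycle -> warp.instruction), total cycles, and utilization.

cycle 0: W0.I0
cycle 1: W0.I1
cycle 2: W0.I2
cycle 3: W1.I0
cycle 4: W1.I1
cycle 5: W2.I0
cycle 6: W2.I1
cycle 7: W2.I2
cycle 8: idle
cycle 9: idle
cycle 10: idle
cycle 11: idle
cycle 12: W1.I2

Answer: 13 cycles, utilization 9/13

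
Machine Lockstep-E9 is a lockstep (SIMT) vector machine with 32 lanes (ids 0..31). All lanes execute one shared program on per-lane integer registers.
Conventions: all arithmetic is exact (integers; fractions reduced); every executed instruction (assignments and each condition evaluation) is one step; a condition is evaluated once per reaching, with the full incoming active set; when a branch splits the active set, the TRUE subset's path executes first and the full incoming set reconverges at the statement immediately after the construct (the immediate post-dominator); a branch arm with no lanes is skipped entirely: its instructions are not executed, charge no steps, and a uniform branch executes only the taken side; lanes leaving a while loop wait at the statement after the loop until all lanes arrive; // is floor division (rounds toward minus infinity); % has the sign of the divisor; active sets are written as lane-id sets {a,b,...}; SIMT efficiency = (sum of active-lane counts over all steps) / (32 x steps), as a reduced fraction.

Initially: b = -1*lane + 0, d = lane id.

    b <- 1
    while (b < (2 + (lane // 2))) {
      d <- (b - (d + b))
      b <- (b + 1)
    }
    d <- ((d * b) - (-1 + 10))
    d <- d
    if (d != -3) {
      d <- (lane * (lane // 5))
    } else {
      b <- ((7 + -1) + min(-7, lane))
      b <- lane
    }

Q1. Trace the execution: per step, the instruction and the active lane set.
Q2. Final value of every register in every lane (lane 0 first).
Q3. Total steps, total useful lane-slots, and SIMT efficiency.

step 0: b <- 1                       {0,1,2,3,4,5,6,7,8,9,10,11,12,13,14,15,16,17,18,19,20,21,22,23,24,25,26,27,28,29,30,31}
step 1: eval (b < (2 + (lane // 2))) {0,1,2,3,4,5,6,7,8,9,10,11,12,13,14,15,16,17,18,19,20,21,22,23,24,25,26,27,28,29,30,31}
step 2: d <- (b - (d + b))           {0,1,2,3,4,5,6,7,8,9,10,11,12,13,14,15,16,17,18,19,20,21,22,23,24,25,26,27,28,29,30,31}
step 3: b <- (b + 1)                 {0,1,2,3,4,5,6,7,8,9,10,11,12,13,14,15,16,17,18,19,20,21,22,23,24,25,26,27,28,29,30,31}
step 4: eval (b < (2 + (lane // 2))) {0,1,2,3,4,5,6,7,8,9,10,11,12,13,14,15,16,17,18,19,20,21,22,23,24,25,26,27,28,29,30,31}
step 5: d <- (b - (d + b))           {2,3,4,5,6,7,8,9,10,11,12,13,14,15,16,17,18,19,20,21,22,23,24,25,26,27,28,29,30,31}
step 6: b <- (b + 1)                 {2,3,4,5,6,7,8,9,10,11,12,13,14,15,16,17,18,19,20,21,22,23,24,25,26,27,28,29,30,31}
step 7: eval (b < (2 + (lane // 2))) {2,3,4,5,6,7,8,9,10,11,12,13,14,15,16,17,18,19,20,21,22,23,24,25,26,27,28,29,30,31}
step 8: d <- (b - (d + b))           {4,5,6,7,8,9,10,11,12,13,14,15,16,17,18,19,20,21,22,23,24,25,26,27,28,29,30,31}
step 9: b <- (b + 1)                 {4,5,6,7,8,9,10,11,12,13,14,15,16,17,18,19,20,21,22,23,24,25,26,27,28,29,30,31}
step 10: eval (b < (2 + (lane // 2))) {4,5,6,7,8,9,10,11,12,13,14,15,16,17,18,19,20,21,22,23,24,25,26,27,28,29,30,31}
step 11: d <- (b - (d + b))           {6,7,8,9,10,11,12,13,14,15,16,17,18,19,20,21,22,23,24,25,26,27,28,29,30,31}
step 12: b <- (b + 1)                 {6,7,8,9,10,11,12,13,14,15,16,17,18,19,20,21,22,23,24,25,26,27,28,29,30,31}
step 13: eval (b < (2 + (lane // 2))) {6,7,8,9,10,11,12,13,14,15,16,17,18,19,20,21,22,23,24,25,26,27,28,29,30,31}
step 14: d <- (b - (d + b))           {8,9,10,11,12,13,14,15,16,17,18,19,20,21,22,23,24,25,26,27,28,29,30,31}
step 15: b <- (b + 1)                 {8,9,10,11,12,13,14,15,16,17,18,19,20,21,22,23,24,25,26,27,28,29,30,31}
step 16: eval (b < (2 + (lane // 2))) {8,9,10,11,12,13,14,15,16,17,18,19,20,21,22,23,24,25,26,27,28,29,30,31}
step 17: d <- (b - (d + b))           {10,11,12,13,14,15,16,17,18,19,20,21,22,23,24,25,26,27,28,29,30,31}
step 18: b <- (b + 1)                 {10,11,12,13,14,15,16,17,18,19,20,21,22,23,24,25,26,27,28,29,30,31}
step 19: eval (b < (2 + (lane // 2))) {10,11,12,13,14,15,16,17,18,19,20,21,22,23,24,25,26,27,28,29,30,31}
step 20: d <- (b - (d + b))           {12,13,14,15,16,17,18,19,20,21,22,23,24,25,26,27,28,29,30,31}
step 21: b <- (b + 1)                 {12,13,14,15,16,17,18,19,20,21,22,23,24,25,26,27,28,29,30,31}
step 22: eval (b < (2 + (lane // 2))) {12,13,14,15,16,17,18,19,20,21,22,23,24,25,26,27,28,29,30,31}
step 23: d <- (b - (d + b))           {14,15,16,17,18,19,20,21,22,23,24,25,26,27,28,29,30,31}
step 24: b <- (b + 1)                 {14,15,16,17,18,19,20,21,22,23,24,25,26,27,28,29,30,31}
step 25: eval (b < (2 + (lane // 2))) {14,15,16,17,18,19,20,21,22,23,24,25,26,27,28,29,30,31}
step 26: d <- (b - (d + b))           {16,17,18,19,20,21,22,23,24,25,26,27,28,29,30,31}
step 27: b <- (b + 1)                 {16,17,18,19,20,21,22,23,24,25,26,27,28,29,30,31}
step 28: eval (b < (2 + (lane // 2))) {16,17,18,19,20,21,22,23,24,25,26,27,28,29,30,31}
step 29: d <- (b - (d + b))           {18,19,20,21,22,23,24,25,26,27,28,29,30,31}
step 30: b <- (b + 1)                 {18,19,20,21,22,23,24,25,26,27,28,29,30,31}
step 31: eval (b < (2 + (lane // 2))) {18,19,20,21,22,23,24,25,26,27,28,29,30,31}
step 32: d <- (b - (d + b))           {20,21,22,23,24,25,26,27,28,29,30,31}
step 33: b <- (b + 1)                 {20,21,22,23,24,25,26,27,28,29,30,31}
step 34: eval (b < (2 + (lane // 2))) {20,21,22,23,24,25,26,27,28,29,30,31}
step 35: d <- (b - (d + b))           {22,23,24,25,26,27,28,29,30,31}
step 36: b <- (b + 1)                 {22,23,24,25,26,27,28,29,30,31}
step 37: eval (b < (2 + (lane // 2))) {22,23,24,25,26,27,28,29,30,31}
step 38: d <- (b - (d + b))           {24,25,26,27,28,29,30,31}
step 39: b <- (b + 1)                 {24,25,26,27,28,29,30,31}
step 40: eval (b < (2 + (lane // 2))) {24,25,26,27,28,29,30,31}
step 41: d <- (b - (d + b))           {26,27,28,29,30,31}
step 42: b <- (b + 1)                 {26,27,28,29,30,31}
step 43: eval (b < (2 + (lane // 2))) {26,27,28,29,30,31}
step 44: d <- (b - (d + b))           {28,29,30,31}
step 45: b <- (b + 1)                 {28,29,30,31}
step 46: eval (b < (2 + (lane // 2))) {28,29,30,31}
step 47: d <- (b - (d + b))           {30,31}
step 48: b <- (b + 1)                 {30,31}
step 49: eval (b < (2 + (lane // 2))) {30,31}
step 50: d <- ((d * b) - (-1 + 10))   {0,1,2,3,4,5,6,7,8,9,10,11,12,13,14,15,16,17,18,19,20,21,22,23,24,25,26,27,28,29,30,31}
step 51: d <- d                       {0,1,2,3,4,5,6,7,8,9,10,11,12,13,14,15,16,17,18,19,20,21,22,23,24,25,26,27,28,29,30,31}
step 52: eval (d != -3)               {0,1,2,3,4,5,6,7,8,9,10,11,12,13,14,15,16,17,18,19,20,21,22,23,24,25,26,27,28,29,30,31}
step 53: d <- (lane * (lane // 5))    {0,1,3,4,5,6,7,8,9,10,11,12,13,14,15,16,17,18,19,20,21,22,23,24,25,26,27,28,29,30,31}
step 54: b <- ((7 + -1) + min(-7, lane)) {2}
step 55: b <- lane                    {2}

Answer: 56 steps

b: 2,2,2,3,4,4,5,5,6,6,7,7,8,8,9,9,10,10,11,11,12,12,13,13,14,14,15,15,16,16,17,17
d: 0,0,-3,0,0,5,6,7,8,9,20,22,24,26,28,45,48,51,54,57,80,84,88,92,96,125,130,135,140,145,180,186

steps = 56; useful = 1009; efficiency = 1009/1792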